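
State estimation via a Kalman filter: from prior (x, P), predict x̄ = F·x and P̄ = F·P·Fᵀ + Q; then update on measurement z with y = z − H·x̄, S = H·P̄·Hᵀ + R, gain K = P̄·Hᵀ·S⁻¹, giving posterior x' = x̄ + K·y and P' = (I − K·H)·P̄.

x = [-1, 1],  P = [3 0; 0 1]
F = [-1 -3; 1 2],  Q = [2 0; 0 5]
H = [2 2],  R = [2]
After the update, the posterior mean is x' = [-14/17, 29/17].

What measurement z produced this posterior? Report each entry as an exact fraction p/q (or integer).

x̄ = F·x = [-2, 1]
P̄ = F·P·Fᵀ + Q = [14 -9; -9 12]
S = H·P̄·Hᵀ + R = [34]
K = P̄·Hᵀ·S⁻¹ = [5/17; 3/17]
x' − x̄ = [20/17, 12/17] = K·y
y = (KᵀK)⁻¹·Kᵀ·(x' − x̄) = [4]
z = y + H·x̄ = [4] + [-2] = [2]

z = [2]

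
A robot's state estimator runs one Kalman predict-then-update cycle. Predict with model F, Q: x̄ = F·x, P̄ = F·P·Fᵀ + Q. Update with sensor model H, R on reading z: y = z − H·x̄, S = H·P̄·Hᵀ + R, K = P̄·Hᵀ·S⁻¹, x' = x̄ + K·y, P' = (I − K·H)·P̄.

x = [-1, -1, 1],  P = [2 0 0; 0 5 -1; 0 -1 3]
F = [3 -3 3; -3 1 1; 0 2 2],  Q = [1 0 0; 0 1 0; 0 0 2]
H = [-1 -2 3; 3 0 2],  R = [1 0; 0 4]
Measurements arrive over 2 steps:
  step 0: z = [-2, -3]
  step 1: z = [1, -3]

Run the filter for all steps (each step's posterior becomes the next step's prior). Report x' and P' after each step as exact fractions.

step 0: x̄ = F·x = [3, 3, 0]
step 0: P̄ = F·P·Fᵀ + Q = [109 -24 -12; -24 25 12; -12 12 26]
step 0: y = z − H·x̄ = [7, -12]
step 0: S = H·P̄·Hᵀ + R = [276 -159; -159 945]
step 0: K = P̄·Hᵀ·S⁻¹ = [-4832/26171 22735/78513; 202/26171 -3886/78513; 21638/78513 4970/78513]
step 0: x' = x̄ + K·y = [-46251/26171, 95471/26171, 91826/78513]
step 0: P' = (I − K·H)·P̄ = [87700/26171 -216024/26171 -349180/78513; -216024/26171 590079/26171 964336/78513; -349180/78513 964336/78513 533710/78513]
step 1: x̄ = F·x = [-333340/26171, 794498/78513, 756478/78513]
step 1: P̄ = F·P·Fᵀ + Q = [3734648/26171 -3919755/26171 -4467558/26171; -3919755/26171 4220848/26171 4816250/26171; -4467558/26171 4816250/26171 5695834/26171]
step 1: y = z − H·x̄ = [-1601945/78513, 1251565/78513]
step 1: S = H·P̄·Hᵀ + R = [25238045/26171 -4048316/26171; -4048316/26171 2889156/26171]
step 1: K = P̄·Hᵀ·S⁻¹ = [-168869136/539984971 187424077/539984971; 191722546/539984971 -515399911/2159939884; 251279546/539984971 -47525305/1079969942]
step 1: x' = x̄ + K·y = [-1333662745/1619954913, -6018282353/6479819652, -1818024959/3239909826]
step 1: P' = (I − K·H)·P̄ = [814157620/539984971 -1592226656/539984971 -846388276/539984971; -1592226656/539984971 15584848391/2159939884 4261280057/1079969942; -846388276/539984971 4261280057/1079969942 1222057109/539984971]

step 0: x' = [-46251/26171, 95471/26171, 91826/78513], P' = [87700/26171 -216024/26171 -349180/78513; -216024/26171 590079/26171 964336/78513; -349180/78513 964336/78513 533710/78513]
step 1: x' = [-1333662745/1619954913, -6018282353/6479819652, -1818024959/3239909826], P' = [814157620/539984971 -1592226656/539984971 -846388276/539984971; -1592226656/539984971 15584848391/2159939884 4261280057/1079969942; -846388276/539984971 4261280057/1079969942 1222057109/539984971]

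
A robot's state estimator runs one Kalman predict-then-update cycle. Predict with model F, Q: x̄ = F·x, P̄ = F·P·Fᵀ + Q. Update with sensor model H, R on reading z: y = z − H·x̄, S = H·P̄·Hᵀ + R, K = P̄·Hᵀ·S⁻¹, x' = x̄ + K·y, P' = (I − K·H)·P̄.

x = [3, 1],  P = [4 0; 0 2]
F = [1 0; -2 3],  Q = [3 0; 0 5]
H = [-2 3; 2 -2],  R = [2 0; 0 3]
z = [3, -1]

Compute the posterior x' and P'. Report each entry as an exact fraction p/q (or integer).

x' = [467/307, 613/307]
P' = [7357/2763 5386/2763; 5386/2763 4414/2763]

x̄ = F·x = [3, -3]
P̄ = F·P·Fᵀ + Q = [7 -8; -8 39]
y = z − H·x̄ = [18, -13]
S = H·P̄·Hᵀ + R = [477 -342; -342 251]
K = P̄·Hᵀ·S⁻¹ = [722/2763 146/307; 1235/2763 72/307]
x' = x̄ + K·y = [467/307, 613/307]
P' = (I − K·H)·P̄ = [7357/2763 5386/2763; 5386/2763 4414/2763]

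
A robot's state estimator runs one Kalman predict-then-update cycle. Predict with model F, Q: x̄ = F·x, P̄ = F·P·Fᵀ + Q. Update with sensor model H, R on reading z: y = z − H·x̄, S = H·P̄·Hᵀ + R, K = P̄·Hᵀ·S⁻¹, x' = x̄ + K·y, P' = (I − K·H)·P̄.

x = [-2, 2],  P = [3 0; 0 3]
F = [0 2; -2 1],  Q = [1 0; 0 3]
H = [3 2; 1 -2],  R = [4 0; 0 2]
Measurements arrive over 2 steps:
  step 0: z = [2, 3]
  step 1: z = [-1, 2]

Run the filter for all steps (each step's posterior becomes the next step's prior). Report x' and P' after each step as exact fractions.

step 0: x̄ = F·x = [4, 6]
step 0: P̄ = F·P·Fᵀ + Q = [13 6; 6 18]
step 0: y = z − H·x̄ = [-22, 11]
step 0: S = H·P̄·Hᵀ + R = [265 -57; -57 63]
step 0: K = P̄·Hᵀ·S⁻¹ = [545/2241 1586/6723; 94/747 -812/2241]
step 0: x' = x̄ + K·y = [8368/6723, -1690/2241]
step 0: P' = (I − K·H)·P̄ = [2428/6723 -124/2241; -124/2241 250/747]
step 1: x̄ = F·x = [-3380/2241, -21806/6723]
step 1: P̄ = F·P·Fᵀ + Q = [1747/747 1996/2241; 1996/2241 33619/6723]
step 1: y = z − H·x̄ = [67309/6723, -20026/6723]
step 1: S = H·P̄·Hᵀ + R = [374731/6723 -111259/6723; -111259/6723 139693/6723]
step 1: K = P̄·Hᵀ·S⁻¹ = [645473/2972537 593822/2972537; 378366/2972537 -1001992/2972537]
step 1: x' = x̄ + K·y = [210135/2972537, -2868632/2972537]
step 1: P' = (I − K·H)·P̄ = [942384/2972537 -122630/2972537; -122630/2972537 940677/2972537]

step 0: x' = [8368/6723, -1690/2241], P' = [2428/6723 -124/2241; -124/2241 250/747]
step 1: x' = [210135/2972537, -2868632/2972537], P' = [942384/2972537 -122630/2972537; -122630/2972537 940677/2972537]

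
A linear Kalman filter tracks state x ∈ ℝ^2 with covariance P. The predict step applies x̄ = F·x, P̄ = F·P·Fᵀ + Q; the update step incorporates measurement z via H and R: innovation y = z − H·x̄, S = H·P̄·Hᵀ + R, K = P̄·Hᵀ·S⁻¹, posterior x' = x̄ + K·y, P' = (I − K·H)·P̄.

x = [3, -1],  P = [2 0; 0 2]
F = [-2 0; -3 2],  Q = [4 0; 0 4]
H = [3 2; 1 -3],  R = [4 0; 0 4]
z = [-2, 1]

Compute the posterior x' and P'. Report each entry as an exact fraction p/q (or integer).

x̄ = F·x = [-6, -11]
P̄ = F·P·Fᵀ + Q = [12 12; 12 30]
y = z − H·x̄ = [38, -26]
S = H·P̄·Hᵀ + R = [376 -228; -228 214]
K = P̄·Hᵀ·S⁻¹ = [921/3560 291/1780; 69/712 -93/356]
x' = x̄ + K·y = [-747/1780, -187/356]
P' = (I − K·H)·P̄ = [357/890 -15/178; -15/178 57/178]

x' = [-747/1780, -187/356]
P' = [357/890 -15/178; -15/178 57/178]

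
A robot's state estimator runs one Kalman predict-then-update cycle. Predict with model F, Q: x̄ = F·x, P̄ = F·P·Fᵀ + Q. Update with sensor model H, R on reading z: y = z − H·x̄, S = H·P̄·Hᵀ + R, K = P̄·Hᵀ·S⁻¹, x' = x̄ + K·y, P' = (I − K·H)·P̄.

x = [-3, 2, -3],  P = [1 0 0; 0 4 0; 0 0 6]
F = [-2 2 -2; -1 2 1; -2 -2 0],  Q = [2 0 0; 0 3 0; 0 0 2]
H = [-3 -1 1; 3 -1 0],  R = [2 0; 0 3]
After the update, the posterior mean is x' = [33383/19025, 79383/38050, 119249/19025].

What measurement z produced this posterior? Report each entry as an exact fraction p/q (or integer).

z = [-1, 3]

x̄ = F·x = [16, 4, 2]
P̄ = F·P·Fᵀ + Q = [46 6 -12; 6 26 -14; -12 -14 22]
S = H·P̄·Hᵀ + R = [600 -410; -410 407]
K = P̄·Hᵀ·S⁻¹ = [-2343/19025 762/3805; -13443/38050 -1429/3805; 5071/19025 816/3805]
x' − x̄ = [-271017/19025, -72817/38050, 81199/19025] = K·y
y = (KᵀK)⁻¹·Kᵀ·(x' − x̄) = [49, -41]
z = y + H·x̄ = [49, -41] + [-50, 44] = [-1, 3]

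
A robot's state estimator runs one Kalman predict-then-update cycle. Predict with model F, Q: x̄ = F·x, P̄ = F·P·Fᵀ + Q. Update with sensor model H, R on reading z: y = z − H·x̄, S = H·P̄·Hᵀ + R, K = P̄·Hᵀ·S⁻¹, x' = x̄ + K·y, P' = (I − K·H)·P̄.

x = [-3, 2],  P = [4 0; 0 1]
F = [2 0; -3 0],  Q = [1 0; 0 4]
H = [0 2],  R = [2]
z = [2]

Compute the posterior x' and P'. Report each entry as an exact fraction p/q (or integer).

x̄ = F·x = [-6, 9]
P̄ = F·P·Fᵀ + Q = [17 -24; -24 40]
y = z − H·x̄ = [-16]
S = H·P̄·Hᵀ + R = [162]
K = P̄·Hᵀ·S⁻¹ = [-8/27; 40/81]
x' = x̄ + K·y = [-34/27, 89/81]
P' = (I − K·H)·P̄ = [25/9 -8/27; -8/27 40/81]

x' = [-34/27, 89/81]
P' = [25/9 -8/27; -8/27 40/81]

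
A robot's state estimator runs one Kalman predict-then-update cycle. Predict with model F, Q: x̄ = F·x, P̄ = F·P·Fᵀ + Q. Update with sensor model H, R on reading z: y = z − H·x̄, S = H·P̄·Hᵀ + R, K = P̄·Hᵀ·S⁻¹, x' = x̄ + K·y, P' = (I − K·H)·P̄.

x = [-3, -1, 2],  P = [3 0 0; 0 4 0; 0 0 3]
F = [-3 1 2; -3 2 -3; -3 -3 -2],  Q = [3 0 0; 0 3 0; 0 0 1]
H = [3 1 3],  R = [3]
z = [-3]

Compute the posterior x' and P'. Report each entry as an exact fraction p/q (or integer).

x̄ = F·x = [12, 1, 8]
P̄ = F·P·Fᵀ + Q = [46 17 3; 17 73 21; 3 21 76]
y = z − H·x̄ = [-64]
S = H·P̄·Hᵀ + R = [1456]
K = P̄·Hᵀ·S⁻¹ = [41/364; 187/1456; 129/728]
x' = x̄ + K·y = [436/91, -657/91, -304/91]
P' = (I − K·H)·P̄ = [2505/91 -1479/364 -4743/182; -1479/364 71319/1456 -8835/728; -4743/182 -8835/728 11023/364]

x' = [436/91, -657/91, -304/91]
P' = [2505/91 -1479/364 -4743/182; -1479/364 71319/1456 -8835/728; -4743/182 -8835/728 11023/364]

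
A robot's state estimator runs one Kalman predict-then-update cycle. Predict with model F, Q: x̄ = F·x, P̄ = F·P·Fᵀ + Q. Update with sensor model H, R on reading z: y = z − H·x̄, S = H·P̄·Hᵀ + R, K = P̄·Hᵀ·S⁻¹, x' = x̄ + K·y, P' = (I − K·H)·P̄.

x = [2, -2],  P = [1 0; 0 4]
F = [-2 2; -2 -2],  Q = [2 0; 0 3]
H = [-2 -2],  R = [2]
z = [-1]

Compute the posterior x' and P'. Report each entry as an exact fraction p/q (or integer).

x̄ = F·x = [-8, 0]
P̄ = F·P·Fᵀ + Q = [22 -12; -12 23]
y = z − H·x̄ = [-17]
S = H·P̄·Hᵀ + R = [86]
K = P̄·Hᵀ·S⁻¹ = [-10/43; -11/43]
x' = x̄ + K·y = [-174/43, 187/43]
P' = (I − K·H)·P̄ = [746/43 -736/43; -736/43 747/43]

x' = [-174/43, 187/43]
P' = [746/43 -736/43; -736/43 747/43]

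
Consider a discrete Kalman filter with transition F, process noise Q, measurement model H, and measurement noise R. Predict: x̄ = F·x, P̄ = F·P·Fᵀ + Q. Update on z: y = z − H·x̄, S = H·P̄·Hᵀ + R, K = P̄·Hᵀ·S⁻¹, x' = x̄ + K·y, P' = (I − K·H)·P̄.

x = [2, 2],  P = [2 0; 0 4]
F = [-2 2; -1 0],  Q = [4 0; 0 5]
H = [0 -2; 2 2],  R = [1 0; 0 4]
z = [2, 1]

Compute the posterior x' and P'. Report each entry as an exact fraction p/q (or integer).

x̄ = F·x = [0, -2]
P̄ = F·P·Fᵀ + Q = [28 4; 4 7]
y = z − H·x̄ = [-2, 5]
S = H·P̄·Hᵀ + R = [29 -44; -44 176]
K = P̄·Hᵀ·S⁻¹ = [4/9 47/99; -17/36 1/144]
x' = x̄ + K·y = [49/33, -49/48]
P' = (I − K·H)·P̄ = [116/99 -2/9; -2/9 17/72]

x' = [49/33, -49/48]
P' = [116/99 -2/9; -2/9 17/72]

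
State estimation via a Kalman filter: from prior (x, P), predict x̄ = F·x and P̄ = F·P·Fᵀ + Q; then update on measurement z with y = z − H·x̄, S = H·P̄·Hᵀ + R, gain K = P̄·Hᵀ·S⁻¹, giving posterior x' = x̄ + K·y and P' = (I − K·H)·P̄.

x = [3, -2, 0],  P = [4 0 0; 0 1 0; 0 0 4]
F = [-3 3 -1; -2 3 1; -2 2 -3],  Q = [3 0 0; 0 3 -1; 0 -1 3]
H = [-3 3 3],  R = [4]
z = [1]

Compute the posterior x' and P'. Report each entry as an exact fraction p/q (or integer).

x̄ = F·x = [-15, -12, -10]
P̄ = F·P·Fᵀ + Q = [52 29 42; 29 32 9; 42 9 59]
y = z − H·x̄ = [22]
S = H·P̄·Hᵀ + R = [175]
K = P̄·Hᵀ·S⁻¹ = [57/175; 36/175; 78/175]
x' = x̄ + K·y = [-1371/175, -1308/175, -34/175]
P' = (I − K·H)·P̄ = [5851/175 3023/175 2904/175; 3023/175 4304/175 -1233/175; 2904/175 -1233/175 4241/175]

x' = [-1371/175, -1308/175, -34/175]
P' = [5851/175 3023/175 2904/175; 3023/175 4304/175 -1233/175; 2904/175 -1233/175 4241/175]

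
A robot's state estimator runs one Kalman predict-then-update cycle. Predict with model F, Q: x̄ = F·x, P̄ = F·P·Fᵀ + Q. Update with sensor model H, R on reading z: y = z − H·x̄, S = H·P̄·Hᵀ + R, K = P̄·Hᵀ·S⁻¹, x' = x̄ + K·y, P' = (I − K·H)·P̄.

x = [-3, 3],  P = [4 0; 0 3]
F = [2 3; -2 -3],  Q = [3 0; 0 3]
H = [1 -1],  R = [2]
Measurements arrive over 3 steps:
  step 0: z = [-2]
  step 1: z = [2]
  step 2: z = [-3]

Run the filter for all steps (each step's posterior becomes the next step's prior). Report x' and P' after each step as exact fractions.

step 0: x̄ = F·x = [3, -3]
step 0: P̄ = F·P·Fᵀ + Q = [46 -43; -43 46]
step 0: y = z − H·x̄ = [-8]
step 0: S = H·P̄·Hᵀ + R = [180]
step 0: K = P̄·Hᵀ·S⁻¹ = [89/180; -89/180]
step 0: x' = x̄ + K·y = [-43/45, 43/45]
step 0: P' = (I − K·H)·P̄ = [359/180 181/180; 181/180 359/180]
step 1: x̄ = F·x = [43/45, -43/45]
step 1: P̄ = F·P·Fᵀ + Q = [7379/180 -6839/180; -6839/180 7379/180]
step 1: y = z − H·x̄ = [4/45]
step 1: S = H·P̄·Hᵀ + R = [7199/45]
step 1: K = P̄·Hᵀ·S⁻¹ = [7109/14398; -7109/14398]
step 1: x' = x̄ + K·y = [7195/7199, -7195/7199]
step 1: P' = (I − K·H)·P̄ = [14353/7199 7244/7199; 7244/7199 14353/7199]
step 2: x̄ = F·x = [-7195/7199, 7195/7199]
step 2: P̄ = F·P·Fᵀ + Q = [295114/7199 -273517/7199; -273517/7199 295114/7199]
step 2: y = z − H·x̄ = [-7207/7199]
step 2: S = H·P̄·Hᵀ + R = [1151660/7199]
step 2: K = P̄·Hᵀ·S⁻¹ = [568631/1151660; -568631/1151660]
step 2: x' = x̄ + K·y = [-1720283/1151660, 1720283/1151660]
step 2: P' = (I − K·H)·P̄ = [2296121/1151660 1158859/1151660; 1158859/1151660 2296121/1151660]

step 0: x' = [-43/45, 43/45], P' = [359/180 181/180; 181/180 359/180]
step 1: x' = [7195/7199, -7195/7199], P' = [14353/7199 7244/7199; 7244/7199 14353/7199]
step 2: x' = [-1720283/1151660, 1720283/1151660], P' = [2296121/1151660 1158859/1151660; 1158859/1151660 2296121/1151660]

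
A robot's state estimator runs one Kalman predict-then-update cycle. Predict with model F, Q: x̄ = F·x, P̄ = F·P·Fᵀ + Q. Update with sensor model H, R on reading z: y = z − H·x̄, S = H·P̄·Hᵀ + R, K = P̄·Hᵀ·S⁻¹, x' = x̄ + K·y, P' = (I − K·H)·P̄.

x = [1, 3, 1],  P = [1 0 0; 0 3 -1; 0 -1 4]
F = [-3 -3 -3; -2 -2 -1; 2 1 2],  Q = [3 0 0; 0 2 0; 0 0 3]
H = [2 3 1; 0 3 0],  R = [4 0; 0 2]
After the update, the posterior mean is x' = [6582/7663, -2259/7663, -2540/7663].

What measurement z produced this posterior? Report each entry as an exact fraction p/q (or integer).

z = [1, -1]

x̄ = F·x = [-15, -9, 7]
P̄ = F·P·Fᵀ + Q = [57 27 -30; 27 18 -13; -30 -13 22]
S = H·P̄·Hᵀ + R = [542 285; 285 164]
K = P̄·Hᵀ·S⁻¹ = [3975/7663 -3123/7663; 190/7663 2193/7663; -1513/7663 807/7663]
x' − x̄ = [121527/7663, 66708/7663, -56181/7663] = K·y
y = (KᵀK)⁻¹·Kᵀ·(x' − x̄) = [51, 26]
z = y + H·x̄ = [51, 26] + [-50, -27] = [1, -1]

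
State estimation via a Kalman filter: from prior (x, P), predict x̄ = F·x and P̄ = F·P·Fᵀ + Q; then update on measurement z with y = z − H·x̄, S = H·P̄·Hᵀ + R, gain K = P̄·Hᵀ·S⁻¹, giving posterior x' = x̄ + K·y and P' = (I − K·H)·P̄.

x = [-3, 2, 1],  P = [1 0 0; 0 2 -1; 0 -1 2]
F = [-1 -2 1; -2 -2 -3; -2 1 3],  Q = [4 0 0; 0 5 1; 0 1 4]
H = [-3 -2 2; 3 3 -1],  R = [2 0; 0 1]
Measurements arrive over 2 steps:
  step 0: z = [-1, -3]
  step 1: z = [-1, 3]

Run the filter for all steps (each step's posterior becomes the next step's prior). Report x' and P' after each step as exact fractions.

step 0: x̄ = F·x = [0, -1, 11]
step 0: P̄ = F·P·Fᵀ + Q = [19 0 9; 0 23 -8; 9 -8 22]
step 0: y = z − H·x̄ = [-25, 11]
step 0: S = H·P̄·Hᵀ + R = [309 -336; -336 395]
step 0: K = P̄·Hᵀ·S⁻¹ = [241/3053 576/3053; 1382/9159 987/3053; 2217/3053 1739/3053]
step 0: x' = x̄ + K·y = [311/3053, -11138/9159, -2713/3053]
step 0: P' = (I − K·H)·P̄ = [39758/3053 -29410/3053 30468/3053; -29410/3053 68344/9159 -20873/3053; 30468/3053 -20873/3053 27046/3053]
step 1: x̄ = F·x = [13204/9159, 44827/9159, -37421/9159]
step 1: P̄ = F·P·Fᵀ + Q = [225172/9159 -419942/9159 -63341/9159; -419942/9159 1166089/9159 6436/9159; -63341/9159 6436/9159 192676/9159]
step 1: y = z − H·x̄ = [64983/3053, -184037/9159]
step 1: S = H·P̄·Hᵀ + R = [1049742/3053 -1209295/3053; -1209295/3053 5505658/9159]
step 1: K = P̄·Hᵀ·S⁻¹ = [-61234101/152018479 -54734092/152018479; 247223815/456055437 115930290/152018479; 64730807/152018479 32619857/152018479]
step 1: x' = x̄ + K·y = [15593769/152018479, 505867916/456055437, 101240525/152018479]
step 1: P' = (I − K·H)·P̄ = [875991714/152018479 -714977882/152018479 537775588/152018479; -714977882/152018479 1906207577/456055437 -354656359/152018479; 537775588/152018479 -354656359/152018479 516737830/152018479]

step 0: x' = [311/3053, -11138/9159, -2713/3053], P' = [39758/3053 -29410/3053 30468/3053; -29410/3053 68344/9159 -20873/3053; 30468/3053 -20873/3053 27046/3053]
step 1: x' = [15593769/152018479, 505867916/456055437, 101240525/152018479], P' = [875991714/152018479 -714977882/152018479 537775588/152018479; -714977882/152018479 1906207577/456055437 -354656359/152018479; 537775588/152018479 -354656359/152018479 516737830/152018479]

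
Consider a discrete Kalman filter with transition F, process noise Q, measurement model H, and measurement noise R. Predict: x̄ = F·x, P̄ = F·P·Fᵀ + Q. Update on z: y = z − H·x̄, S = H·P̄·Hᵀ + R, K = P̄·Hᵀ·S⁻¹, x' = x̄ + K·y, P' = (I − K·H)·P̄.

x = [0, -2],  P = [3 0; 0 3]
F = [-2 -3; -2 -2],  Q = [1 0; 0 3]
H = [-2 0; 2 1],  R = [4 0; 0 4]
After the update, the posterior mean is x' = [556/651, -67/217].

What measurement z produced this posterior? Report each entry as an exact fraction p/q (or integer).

x̄ = F·x = [6, 4]
P̄ = F·P·Fᵀ + Q = [40 30; 30 27]
S = H·P̄·Hᵀ + R = [164 -220; -220 311]
K = P̄·Hᵀ·S⁻¹ = [-170/651 110/651; 40/217 89/217]
x' − x̄ = [-3350/651, -935/217] = K·y
y = (KᵀK)⁻¹·Kᵀ·(x' − x̄) = [10, -15]
z = y + H·x̄ = [10, -15] + [-12, 16] = [-2, 1]

z = [-2, 1]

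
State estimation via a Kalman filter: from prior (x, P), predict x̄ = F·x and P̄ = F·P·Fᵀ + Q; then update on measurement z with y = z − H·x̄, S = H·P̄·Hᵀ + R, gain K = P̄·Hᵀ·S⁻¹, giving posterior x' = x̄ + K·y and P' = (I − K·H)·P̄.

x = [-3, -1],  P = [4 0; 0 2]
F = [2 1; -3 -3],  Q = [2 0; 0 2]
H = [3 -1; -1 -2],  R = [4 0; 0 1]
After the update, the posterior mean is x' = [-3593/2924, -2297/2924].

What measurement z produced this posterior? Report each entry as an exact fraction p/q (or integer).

z = [-3, 3]

x̄ = F·x = [-7, 12]
P̄ = F·P·Fᵀ + Q = [20 -30; -30 56]
S = H·P̄·Hᵀ + R = [420 202; 202 125]
K = P̄·Hᵀ·S⁻¹ = [1585/5848 -345/2924; -843/5848 -1237/2924]
x' − x̄ = [16875/2924, -37385/2924] = K·y
y = (KᵀK)⁻¹·Kᵀ·(x' − x̄) = [30, 20]
z = y + H·x̄ = [30, 20] + [-33, -17] = [-3, 3]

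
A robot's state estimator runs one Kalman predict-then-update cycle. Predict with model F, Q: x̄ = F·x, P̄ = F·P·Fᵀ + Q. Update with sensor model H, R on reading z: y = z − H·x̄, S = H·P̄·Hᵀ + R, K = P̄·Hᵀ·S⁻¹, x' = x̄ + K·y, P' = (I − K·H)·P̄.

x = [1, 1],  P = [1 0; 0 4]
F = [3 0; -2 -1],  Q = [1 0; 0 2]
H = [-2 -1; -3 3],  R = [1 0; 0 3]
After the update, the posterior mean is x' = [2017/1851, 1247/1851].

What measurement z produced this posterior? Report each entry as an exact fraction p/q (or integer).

x̄ = F·x = [3, -3]
P̄ = F·P·Fᵀ + Q = [10 -6; -6 10]
S = H·P̄·Hᵀ + R = [27 48; 48 291]
K = P̄·Hᵀ·S⁻¹ = [-590/1851 -208/1851; -574/1851 400/1851]
x' − x̄ = [-3536/1851, 6800/1851] = K·y
y = (KᵀK)⁻¹·Kᵀ·(x' − x̄) = [0, 17]
z = y + H·x̄ = [0, 17] + [-3, -18] = [-3, -1]

z = [-3, -1]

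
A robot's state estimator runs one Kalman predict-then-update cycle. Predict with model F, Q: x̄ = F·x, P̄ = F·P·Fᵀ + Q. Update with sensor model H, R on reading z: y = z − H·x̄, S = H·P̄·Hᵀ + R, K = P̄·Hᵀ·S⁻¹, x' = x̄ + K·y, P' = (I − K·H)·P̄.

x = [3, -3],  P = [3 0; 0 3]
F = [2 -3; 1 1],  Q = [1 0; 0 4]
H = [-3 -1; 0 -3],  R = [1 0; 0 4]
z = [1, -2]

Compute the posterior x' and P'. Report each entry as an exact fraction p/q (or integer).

x̄ = F·x = [15, 0]
P̄ = F·P·Fᵀ + Q = [40 -3; -3 10]
y = z − H·x̄ = [46, -2]
S = H·P̄·Hᵀ + R = [353 3; 3 94]
K = P̄·Hᵀ·S⁻¹ = [-225/677 72/677; -4/33173 -10587/33173]
x' = x̄ + K·y = [-339/677, 20990/33173]
P' = (I − K·H)·P̄ = [107/677 -96/677; -96/677 14116/33173]

x' = [-339/677, 20990/33173]
P' = [107/677 -96/677; -96/677 14116/33173]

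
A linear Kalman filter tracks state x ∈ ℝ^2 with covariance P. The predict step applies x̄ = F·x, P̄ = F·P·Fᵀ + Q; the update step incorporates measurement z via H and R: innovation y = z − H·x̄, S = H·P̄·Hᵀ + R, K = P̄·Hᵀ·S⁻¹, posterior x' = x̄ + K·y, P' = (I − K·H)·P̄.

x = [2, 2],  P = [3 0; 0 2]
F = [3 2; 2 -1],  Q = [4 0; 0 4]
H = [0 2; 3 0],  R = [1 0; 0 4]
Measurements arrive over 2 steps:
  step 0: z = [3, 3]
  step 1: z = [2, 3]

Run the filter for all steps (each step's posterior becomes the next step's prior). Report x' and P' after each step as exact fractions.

step 0: x̄ = F·x = [10, 2]
step 0: P̄ = F·P·Fᵀ + Q = [39 14; 14 18]
step 0: y = z − H·x̄ = [-1, -27]
step 0: S = H·P̄·Hᵀ + R = [73 84; 84 355]
step 0: K = P̄·Hᵀ·S⁻¹ = [112/18859 6189/18859; 9252/18859 42/18859]
step 0: x' = x̄ + K·y = [21375/18859, 27332/18859]
step 0: P' = (I − K·H)·P̄ = [8252/18859 56/18859; 56/18859 4626/18859]
step 1: x̄ = F·x = [118789/18859, 15418/18859]
step 1: P̄ = F·P·Fᵀ + Q = [168880/18859 40316/18859; 40316/18859 112846/18859]
step 1: y = z − H·x̄ = [6882/18859, -299790/18859]
step 1: S = H·P̄·Hᵀ + R = [470243/18859 241896/18859; 241896/18859 1595356/18859]
step 1: K = P̄·Hᵀ·S⁻¹ = [80632/9169247 2899668/9169247; 4385204/9169247 30237/9169247]
step 1: x' = x̄ + K·y = [11690393/9169247, 8615816/9169247]
step 1: P' = (I − K·H)·P̄ = [3866224/9169247 40316/9169247; 40316/9169247 2192602/9169247]

step 0: x' = [21375/18859, 27332/18859], P' = [8252/18859 56/18859; 56/18859 4626/18859]
step 1: x' = [11690393/9169247, 8615816/9169247], P' = [3866224/9169247 40316/9169247; 40316/9169247 2192602/9169247]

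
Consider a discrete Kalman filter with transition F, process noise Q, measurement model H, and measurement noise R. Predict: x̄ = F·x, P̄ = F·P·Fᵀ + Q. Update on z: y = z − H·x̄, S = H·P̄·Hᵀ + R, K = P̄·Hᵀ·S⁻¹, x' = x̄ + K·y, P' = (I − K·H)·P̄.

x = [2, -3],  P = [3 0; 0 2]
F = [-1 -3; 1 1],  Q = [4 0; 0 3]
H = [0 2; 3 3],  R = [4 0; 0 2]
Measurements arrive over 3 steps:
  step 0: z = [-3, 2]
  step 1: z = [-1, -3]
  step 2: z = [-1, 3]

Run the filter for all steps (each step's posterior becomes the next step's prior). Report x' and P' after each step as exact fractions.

step 0: x̄ = F·x = [7, -1]
step 0: P̄ = F·P·Fᵀ + Q = [25 -9; -9 8]
step 0: y = z − H·x̄ = [-1, -16]
step 0: S = H·P̄·Hᵀ + R = [36 -6; -6 137]
step 0: K = P̄·Hᵀ·S⁻¹ = [-121/272 45/136; 1087/2448 -1/408]
step 0: x' = x̄ + K·y = [585/272, -3439/2448]
step 0: P' = (I − K·H)·P̄ = [151/136 -121/136; -121/136 1087/1224]
step 1: x̄ = F·x = [421/204, 913/1224]
step 1: P̄ = F·P·Fᵀ + Q = [132/17 -11/51; -11/51 985/306]
step 1: y = z − H·x̄ = [-1525/612, -4663/408]
step 1: S = H·P̄·Hᵀ + R = [2582/153 919/51; 919/51 3297/34]
step 1: K = P̄·Hᵀ·S⁻¹ = [-34419/100349 29832/100349; 35338/100349 2757/100349]
step 1: x' = x̄ + K·y = [-96177/200698, -44714/100349]
step 1: P' = (I − K·H)·P̄ = [88726/100349 -68838/100349; -68838/100349 70676/100349]
step 2: x̄ = F·x = [364461/200698, -185605/200698]
step 2: P̄ = F·P·Fᵀ + Q = [713178/100349 -25402/100349; -25402/100349 322773/100349]
step 2: y = z − H·x̄ = [85256/100349, 32763/100349]
step 2: S = H·P̄·Hᵀ + R = [1692488/100349 1784226/100349; 1784226/100349 9067021/100349]
step 2: K = P̄·Hᵀ·S⁻¹ = [-10319197/30300157 8925858/30300157; 10616568/30300157 892113/30300157]
step 2: x' = x̄ + K·y = [98342329/60600314, -37420919/60600314]
step 2: P' = (I − K·H)·P̄ = [26588966/30300157 -20638394/30300157; -20638394/30300157 21233136/30300157]

step 0: x' = [585/272, -3439/2448], P' = [151/136 -121/136; -121/136 1087/1224]
step 1: x' = [-96177/200698, -44714/100349], P' = [88726/100349 -68838/100349; -68838/100349 70676/100349]
step 2: x' = [98342329/60600314, -37420919/60600314], P' = [26588966/30300157 -20638394/30300157; -20638394/30300157 21233136/30300157]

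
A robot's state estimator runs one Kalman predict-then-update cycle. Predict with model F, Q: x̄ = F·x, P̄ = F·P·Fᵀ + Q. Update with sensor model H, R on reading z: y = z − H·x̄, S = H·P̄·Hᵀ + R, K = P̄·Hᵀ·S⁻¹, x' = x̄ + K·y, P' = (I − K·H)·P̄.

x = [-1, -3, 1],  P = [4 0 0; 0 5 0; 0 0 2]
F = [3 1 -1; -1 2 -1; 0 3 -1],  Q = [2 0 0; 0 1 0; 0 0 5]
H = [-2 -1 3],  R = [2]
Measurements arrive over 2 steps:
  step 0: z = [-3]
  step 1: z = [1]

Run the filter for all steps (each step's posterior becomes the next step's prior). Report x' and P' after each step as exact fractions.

step 0: x' = [-2240/281, -1203/281, -2180/281], P' = [11124/281 2691/281 8287/281; 2691/281 2826/281 2782/281; 8287/281 2782/281 6512/281]
step 1: x' = [-370539/28742, 51641/28742, -219823/28742], P' = [22821375/229936 -1700747/229936 14581055/229936; -1700747/229936 1741367/229936 -506203/229936; 14581055/229936 -506203/229936 9574479/229936]

step 0: x̄ = F·x = [-7, -6, -10]
step 0: P̄ = F·P·Fᵀ + Q = [45 0 17; 0 27 32; 17 32 52]
step 0: y = z − H·x̄ = [7]
step 0: S = H·P̄·Hᵀ + R = [281]
step 0: K = P̄·Hᵀ·S⁻¹ = [-39/281; 69/281; 90/281]
step 0: x' = x̄ + K·y = [-2240/281, -1203/281, -2180/281]
step 0: P' = (I − K·H)·P̄ = [11124/281 2691/281 8287/281; 2691/281 2826/281 2782/281; 8287/281 2782/281 6512/281]
step 1: x̄ = F·x = [-5743/281, 2014/281, -1429/281]
step 1: P̄ = F·P·Fᵀ + Q = [70876/281 -32673/281 3220/281; -32673/281 23903/281 9772/281; 3220/281 9772/281 16659/281]
step 1: y = z − H·x̄ = [-4904/281]
step 1: S = H·P̄·Hᵀ + R = [229936/281]
step 1: K = P̄·Hᵀ·S⁻¹ = [-99419/229936; 70759/229936; 33765/229936]
step 1: x' = x̄ + K·y = [-370539/28742, 51641/28742, -219823/28742]
step 1: P' = (I − K·H)·P̄ = [22821375/229936 -1700747/229936 14581055/229936; -1700747/229936 1741367/229936 -506203/229936; 14581055/229936 -506203/229936 9574479/229936]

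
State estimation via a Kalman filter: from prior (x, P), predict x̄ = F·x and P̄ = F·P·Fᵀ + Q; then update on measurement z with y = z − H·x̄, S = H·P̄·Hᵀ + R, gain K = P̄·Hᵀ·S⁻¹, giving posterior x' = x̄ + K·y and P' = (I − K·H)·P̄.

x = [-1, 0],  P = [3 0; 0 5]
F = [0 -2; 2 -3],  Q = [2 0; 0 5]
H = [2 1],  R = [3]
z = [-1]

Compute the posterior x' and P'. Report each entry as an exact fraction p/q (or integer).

x̄ = F·x = [0, -2]
P̄ = F·P·Fᵀ + Q = [22 30; 30 62]
y = z − H·x̄ = [1]
S = H·P̄·Hᵀ + R = [273]
K = P̄·Hᵀ·S⁻¹ = [74/273; 122/273]
x' = x̄ + K·y = [74/273, -424/273]
P' = (I − K·H)·P̄ = [530/273 -838/273; -838/273 2042/273]

x' = [74/273, -424/273]
P' = [530/273 -838/273; -838/273 2042/273]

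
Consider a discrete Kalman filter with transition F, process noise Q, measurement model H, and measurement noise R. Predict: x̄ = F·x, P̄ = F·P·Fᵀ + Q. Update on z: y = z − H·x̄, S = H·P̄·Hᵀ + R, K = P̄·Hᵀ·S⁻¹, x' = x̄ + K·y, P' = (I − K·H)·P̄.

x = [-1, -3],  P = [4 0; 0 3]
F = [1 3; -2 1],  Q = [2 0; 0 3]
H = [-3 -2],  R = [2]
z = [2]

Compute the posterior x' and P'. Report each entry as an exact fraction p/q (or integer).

x' = [-320/133, 337/133]
P' = [2966/399 -4348/399; -4348/399 6569/399]

x̄ = F·x = [-10, -1]
P̄ = F·P·Fᵀ + Q = [33 1; 1 22]
y = z − H·x̄ = [-30]
S = H·P̄·Hᵀ + R = [399]
K = P̄·Hᵀ·S⁻¹ = [-101/399; -47/399]
x' = x̄ + K·y = [-320/133, 337/133]
P' = (I − K·H)·P̄ = [2966/399 -4348/399; -4348/399 6569/399]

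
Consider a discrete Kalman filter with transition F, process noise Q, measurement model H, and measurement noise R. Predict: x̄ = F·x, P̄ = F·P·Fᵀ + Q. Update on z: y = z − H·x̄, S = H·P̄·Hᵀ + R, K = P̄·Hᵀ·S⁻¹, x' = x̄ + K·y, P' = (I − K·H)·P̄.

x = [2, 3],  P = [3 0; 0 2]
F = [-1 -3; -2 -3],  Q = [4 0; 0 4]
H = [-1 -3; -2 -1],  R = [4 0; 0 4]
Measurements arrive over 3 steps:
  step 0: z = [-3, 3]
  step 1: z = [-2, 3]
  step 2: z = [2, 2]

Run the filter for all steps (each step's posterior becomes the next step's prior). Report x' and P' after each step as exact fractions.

step 0: x' = [-8800/4843, 6335/4843], P' = [5680/4843 -2548/4843; -2548/4843 3012/4843]
step 1: x' = [-1094695/567933, 669917/567933], P' = [647432/567933 -289744/567933; -289744/567933 343904/567933]
step 2: x' = [-70793463/65525633, -14029438/65525633], P' = [74608596/65525633 -33384076/65525633; -33384076/65525633 39646048/65525633]

step 0: x̄ = F·x = [-11, -13]
step 0: P̄ = F·P·Fᵀ + Q = [25 24; 24 34]
step 0: y = z − H·x̄ = [-53, -32]
step 0: S = H·P̄·Hᵀ + R = [479 320; 320 234]
step 0: K = P̄·Hᵀ·S⁻¹ = [491/4843 -2203/4843; -1622/4843 521/4843]
step 0: x' = x̄ + K·y = [-8800/4843, 6335/4843]
step 0: P' = (I − K·H)·P̄ = [5680/4843 -2548/4843; -2548/4843 3012/4843]
step 1: x̄ = F·x = [-10205/4843, -1405/4843]
step 1: P̄ = F·P·Fᵀ + Q = [36872/4843 15536/4843; 15536/4843 38624/4843]
step 1: y = z − H·x̄ = [-24106/4843, -7286/4843]
step 1: S = H·P̄·Hᵀ + R = [497076/4843 298368/4843; 298368/4843 267628/4843]
step 1: K = P̄·Hᵀ·S⁻¹ = [55450/567933 -83760/189311; -185492/567933 19632/189311]
step 1: x' = x̄ + K·y = [-1094695/567933, 669917/567933]
step 1: P' = (I − K·H)·P̄ = [647432/567933 -289744/567933; -289744/567933 343904/567933]
step 2: x̄ = F·x = [-915056/567933, 179639/567933]
step 2: P̄ = F·P·Fᵀ + Q = [4275836/567933 1782304/567933; 1782304/567933 4479668/567933]
step 2: y = z − H·x̄ = [759727/567933, -514607/567933]
step 2: S = H·P̄·Hᵀ + R = [57558404/567933 34466804/567933; 34466804/567933 30983960/567933]
step 2: K = P̄·Hᵀ·S⁻¹ = [6385908/65525633 -28958279/65525633; -21388517/65525633 6780526/65525633]
step 2: x' = x̄ + K·y = [-70793463/65525633, -14029438/65525633]
step 2: P' = (I − K·H)·P̄ = [74608596/65525633 -33384076/65525633; -33384076/65525633 39646048/65525633]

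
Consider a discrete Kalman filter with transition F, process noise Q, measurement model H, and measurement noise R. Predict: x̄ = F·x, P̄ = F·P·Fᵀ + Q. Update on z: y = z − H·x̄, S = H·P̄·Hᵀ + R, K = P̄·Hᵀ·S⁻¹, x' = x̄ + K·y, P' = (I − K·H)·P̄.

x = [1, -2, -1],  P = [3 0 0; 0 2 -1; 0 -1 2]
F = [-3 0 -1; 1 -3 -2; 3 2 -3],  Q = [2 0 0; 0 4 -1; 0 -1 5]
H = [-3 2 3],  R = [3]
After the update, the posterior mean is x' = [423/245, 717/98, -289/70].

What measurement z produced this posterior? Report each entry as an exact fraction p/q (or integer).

x̄ = F·x = [-2, 9, 2]
P̄ = F·P·Fᵀ + Q = [31 -8 -19; -8 21 3; -19 3 70]
S = H·P̄·Hᵀ + R = [1470]
K = P̄·Hᵀ·S⁻¹ = [-83/735; 5/98; 13/70]
x' − x̄ = [913/245, -165/98, -429/70] = K·y
y = (KᵀK)⁻¹·Kᵀ·(x' − x̄) = [-33]
z = y + H·x̄ = [-33] + [30] = [-3]

z = [-3]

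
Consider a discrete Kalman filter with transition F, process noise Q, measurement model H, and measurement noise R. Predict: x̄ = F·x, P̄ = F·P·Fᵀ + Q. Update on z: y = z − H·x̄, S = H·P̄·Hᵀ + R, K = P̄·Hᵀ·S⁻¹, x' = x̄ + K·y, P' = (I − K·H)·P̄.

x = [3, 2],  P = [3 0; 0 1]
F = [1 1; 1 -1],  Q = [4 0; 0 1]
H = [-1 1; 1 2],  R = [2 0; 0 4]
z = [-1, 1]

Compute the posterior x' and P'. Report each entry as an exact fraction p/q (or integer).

x̄ = F·x = [5, 1]
P̄ = F·P·Fᵀ + Q = [8 2; 2 5]
y = z − H·x̄ = [3, -6]
S = H·P̄·Hᵀ + R = [11 0; 0 40]
K = P̄·Hᵀ·S⁻¹ = [-6/11 3/10; 3/11 3/10]
x' = x̄ + K·y = [86/55, 1/55]
P' = (I − K·H)·P̄ = [62/55 2/55; 2/55 32/55]

x' = [86/55, 1/55]
P' = [62/55 2/55; 2/55 32/55]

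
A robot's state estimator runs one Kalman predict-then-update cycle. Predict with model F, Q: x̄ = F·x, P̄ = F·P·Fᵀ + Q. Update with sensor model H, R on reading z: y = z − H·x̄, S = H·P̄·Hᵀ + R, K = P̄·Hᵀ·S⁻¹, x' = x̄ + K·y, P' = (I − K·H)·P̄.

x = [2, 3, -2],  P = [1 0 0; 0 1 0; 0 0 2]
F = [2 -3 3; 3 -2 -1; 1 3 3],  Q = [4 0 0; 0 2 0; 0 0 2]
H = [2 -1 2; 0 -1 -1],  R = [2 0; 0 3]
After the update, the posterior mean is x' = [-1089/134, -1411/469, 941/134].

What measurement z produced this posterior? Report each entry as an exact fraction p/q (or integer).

z = [1, -3]

x̄ = F·x = [-11, 2, 5]
P̄ = F·P·Fᵀ + Q = [35 6 11; 6 17 -9; 11 -9 30]
S = H·P̄·Hᵀ + R = [379 -68; -68 32]
K = P̄·Hᵀ·S⁻¹ = [57/268 -85/1072; -80/469 -1149/1876; 53/268 -253/1072]
x' − x̄ = [385/134, -2349/469, 271/134] = K·y
y = (KᵀK)⁻¹·Kᵀ·(x' − x̄) = [15, 4]
z = y + H·x̄ = [15, 4] + [-14, -7] = [1, -3]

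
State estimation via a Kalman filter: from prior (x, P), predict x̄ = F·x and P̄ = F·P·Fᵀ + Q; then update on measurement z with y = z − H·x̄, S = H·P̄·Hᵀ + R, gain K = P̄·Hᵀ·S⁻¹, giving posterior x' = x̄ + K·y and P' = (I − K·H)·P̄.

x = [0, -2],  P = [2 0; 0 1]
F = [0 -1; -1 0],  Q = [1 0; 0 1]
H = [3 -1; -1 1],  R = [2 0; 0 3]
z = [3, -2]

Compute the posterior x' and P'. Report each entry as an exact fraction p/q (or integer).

x' = [116/103, -9/103]
P' = [42/103 66/103; 66/103 192/103]

x̄ = F·x = [2, 0]
P̄ = F·P·Fᵀ + Q = [2 0; 0 3]
y = z − H·x̄ = [-3, 0]
S = H·P̄·Hᵀ + R = [23 -9; -9 8]
K = P̄·Hᵀ·S⁻¹ = [30/103 8/103; 3/103 42/103]
x' = x̄ + K·y = [116/103, -9/103]
P' = (I − K·H)·P̄ = [42/103 66/103; 66/103 192/103]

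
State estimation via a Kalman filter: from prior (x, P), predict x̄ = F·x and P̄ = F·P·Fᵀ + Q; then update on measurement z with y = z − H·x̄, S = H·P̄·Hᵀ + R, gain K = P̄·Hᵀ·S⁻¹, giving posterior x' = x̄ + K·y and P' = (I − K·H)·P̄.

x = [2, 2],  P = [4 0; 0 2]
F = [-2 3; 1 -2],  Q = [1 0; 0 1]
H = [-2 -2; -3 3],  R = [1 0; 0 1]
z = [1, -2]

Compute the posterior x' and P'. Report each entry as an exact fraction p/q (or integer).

x' = [42/583, -5266/8745]
P' = [50/583 17/583; 17/583 728/8745]

x̄ = F·x = [2, -2]
P̄ = F·P·Fᵀ + Q = [35 -20; -20 13]
y = z − H·x̄ = [1, 10]
S = H·P̄·Hᵀ + R = [33 132; 132 793]
K = P̄·Hᵀ·S⁻¹ = [-134/583 -9/53; -1966/8745 43/265]
x' = x̄ + K·y = [42/583, -5266/8745]
P' = (I − K·H)·P̄ = [50/583 17/583; 17/583 728/8745]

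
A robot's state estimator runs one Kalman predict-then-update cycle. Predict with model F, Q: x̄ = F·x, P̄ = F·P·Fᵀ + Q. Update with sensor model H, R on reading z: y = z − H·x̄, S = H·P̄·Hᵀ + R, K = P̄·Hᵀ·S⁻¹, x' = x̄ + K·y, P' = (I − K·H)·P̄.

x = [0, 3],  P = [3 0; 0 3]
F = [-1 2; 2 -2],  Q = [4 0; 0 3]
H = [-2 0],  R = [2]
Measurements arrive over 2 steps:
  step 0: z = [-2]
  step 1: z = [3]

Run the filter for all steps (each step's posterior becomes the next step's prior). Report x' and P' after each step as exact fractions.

step 0: x̄ = F·x = [6, -6]
step 0: P̄ = F·P·Fᵀ + Q = [19 -18; -18 27]
step 0: y = z − H·x̄ = [10]
step 0: S = H·P̄·Hᵀ + R = [78]
step 0: K = P̄·Hᵀ·S⁻¹ = [-19/39; 6/13]
step 0: x' = x̄ + K·y = [44/39, -18/13]
step 0: P' = (I − K·H)·P̄ = [19/39 -6/13; -6/13 135/13]
step 1: x̄ = F·x = [-152/39, 196/39]
step 1: P̄ = F·P·Fᵀ + Q = [1867/39 -1766/39; -1766/39 1957/39]
step 1: y = z − H·x̄ = [-187/39]
step 1: S = H·P̄·Hᵀ + R = [7546/39]
step 1: K = P̄·Hᵀ·S⁻¹ = [-1867/3773; 1766/3773]
step 1: x' = x̄ + K·y = [-523/343, 954/343]
step 1: P' = (I − K·H)·P̄ = [1867/3773 -1766/3773; -1766/3773 29391/3773]

step 0: x' = [44/39, -18/13], P' = [19/39 -6/13; -6/13 135/13]
step 1: x' = [-523/343, 954/343], P' = [1867/3773 -1766/3773; -1766/3773 29391/3773]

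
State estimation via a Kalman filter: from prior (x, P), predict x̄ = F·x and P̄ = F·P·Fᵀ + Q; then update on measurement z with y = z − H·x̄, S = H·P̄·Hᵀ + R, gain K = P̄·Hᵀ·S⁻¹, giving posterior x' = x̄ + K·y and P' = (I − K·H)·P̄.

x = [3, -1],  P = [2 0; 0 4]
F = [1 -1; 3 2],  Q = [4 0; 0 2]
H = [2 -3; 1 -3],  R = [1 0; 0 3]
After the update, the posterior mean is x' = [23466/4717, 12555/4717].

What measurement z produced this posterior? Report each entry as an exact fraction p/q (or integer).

x̄ = F·x = [4, 7]
P̄ = F·P·Fᵀ + Q = [10 -2; -2 36]
S = H·P̄·Hᵀ + R = [389 362; 362 349]
K = P̄·Hᵀ·S⁻¹ = [3282/4717 -3188/4717; 732/4717 -2246/4717]
x' − x̄ = [4598/4717, -20464/4717] = K·y
y = (KᵀK)⁻¹·Kᵀ·(x' − x̄) = [15, 14]
z = y + H·x̄ = [15, 14] + [-13, -17] = [2, -3]

z = [2, -3]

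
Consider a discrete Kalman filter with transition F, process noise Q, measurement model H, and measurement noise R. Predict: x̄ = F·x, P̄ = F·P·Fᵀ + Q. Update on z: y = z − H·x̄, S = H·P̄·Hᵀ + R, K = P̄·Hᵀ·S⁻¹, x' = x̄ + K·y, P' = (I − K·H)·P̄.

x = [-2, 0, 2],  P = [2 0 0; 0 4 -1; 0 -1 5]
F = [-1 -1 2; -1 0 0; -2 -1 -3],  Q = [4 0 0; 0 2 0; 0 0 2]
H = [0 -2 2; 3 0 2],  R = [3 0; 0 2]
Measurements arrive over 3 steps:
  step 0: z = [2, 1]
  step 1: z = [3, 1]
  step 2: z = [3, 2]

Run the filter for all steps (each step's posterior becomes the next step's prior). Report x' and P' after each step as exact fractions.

step 0: x' = [-10973/11610, 25111/23220, 18421/9288], P' = [10912/5805 -11917/5805 -5875/2322; -11917/5805 36689/11610 14579/4644; -5875/2322 14579/4644 35821/9288]
step 1: x' = [-3266616/49976101, -38194832/49976101, 30298183/49976101], P' = [156701386/149928303 -44763974/49976101 -63709603/49976101; -44763974/49976101 77861948/49976101 69464009/49976101; -63709603/49976101 69464009/49976101 97908935/49976101]
step 2: x' = [45381152209/262182449531, -168907075924/262182449531, 4955618410/6394693891], P' = [266978381449/262182449531 -228792201196/262182449531 -7897550939/6394693891; -228792201196/262182449531 403078953840/262182449531 8668845105/6394693891; -7897550939/6394693891 8668845105/6394693891 12151406064/6394693891]

step 0: x̄ = F·x = [6, 2, -2]
step 0: P̄ = F·P·Fᵀ + Q = [34 2 -23; 2 4 4; -23 4 53]
step 0: y = z − H·x̄ = [10, -13]
step 0: S = H·P̄·Hᵀ + R = [199 46; 46 244]
step 0: K = P̄·Hᵀ·S⁻¹ = [-1847/5805 3361/11610; -161/11610 1393/23220; 2221/4644 571/9288]
step 0: x' = x̄ + K·y = [-10973/11610, 25111/23220, 18421/9288]
step 0: P' = (I − K·H)·P̄ = [10912/5805 -11917/5805 -5875/2322; -11917/5805 36689/11610 14579/4644; -5875/2322 14579/4644 35821/9288]
step 1: x̄ = F·x = [4447/1161, 10973/11610, -238753/46440]
step 1: P̄ = F·P·Fᵀ + Q = [20810/1161 5674/1161 -19400/1161; 5674/1161 22522/5805 -68311/11610; -19400/1161 -68311/11610 1284161/46440]
step 1: y = z − H·x̄ = [7829/516, -4847/23220]
step 1: S = H·P̄·Hᵀ + R = [15153/86 1177/258; 1177/258 852281/11610]
step 1: K = P̄·Hᵀ·S⁻¹ = [-37891258/149928303 14641090/49976101; -5598626/49976101 2318048/49976101; 18963284/49976101 4689061/99952202]
step 1: x' = x̄ + K·y = [-3266616/49976101, -38194832/49976101, 30298183/49976101]
step 1: P' = (I − K·H)·P̄ = [156701386/149928303 -44763974/49976101 -63709603/49976101; -44763974/49976101 77861948/49976101 69464009/49976101; -63709603/49976101 69464009/49976101 97908935/49976101]
step 2: x̄ = F·x = [102057814/49976101, 3266616/49976101, -46166485/49976101]
step 2: P̄ = F·P·Fᵀ + Q = [1827270946/149928303 404667082/149928303 -1218727144/149928303; 404667082/149928303 456557992/149928303 -394275577/149928303; -1218727144/149928303 -394275577/149928303 2223428005/149928303]
step 2: y = z − H·x̄ = [248794505/49976101, -113888270/49976101]
step 2: S = H·P̄·Hᵀ + R = [14323933513/149928303 730448972/149928303; 730448972/149928303 11014281412/149928303]
step 2: K = P̄·Hᵀ·S⁻¹ = [-63338258202/262182449531 153335967349/524364899062; -31770869690/262182449531 12234347511/262182449531; 2321707306/6394693891 610159311/12789387782]
step 2: x' = x̄ + K·y = [45381152209/262182449531, -168907075924/262182449531, 4955618410/6394693891]
step 2: P' = (I − K·H)·P̄ = [266978381449/262182449531 -228792201196/262182449531 -7897550939/6394693891; -228792201196/262182449531 403078953840/262182449531 8668845105/6394693891; -7897550939/6394693891 8668845105/6394693891 12151406064/6394693891]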